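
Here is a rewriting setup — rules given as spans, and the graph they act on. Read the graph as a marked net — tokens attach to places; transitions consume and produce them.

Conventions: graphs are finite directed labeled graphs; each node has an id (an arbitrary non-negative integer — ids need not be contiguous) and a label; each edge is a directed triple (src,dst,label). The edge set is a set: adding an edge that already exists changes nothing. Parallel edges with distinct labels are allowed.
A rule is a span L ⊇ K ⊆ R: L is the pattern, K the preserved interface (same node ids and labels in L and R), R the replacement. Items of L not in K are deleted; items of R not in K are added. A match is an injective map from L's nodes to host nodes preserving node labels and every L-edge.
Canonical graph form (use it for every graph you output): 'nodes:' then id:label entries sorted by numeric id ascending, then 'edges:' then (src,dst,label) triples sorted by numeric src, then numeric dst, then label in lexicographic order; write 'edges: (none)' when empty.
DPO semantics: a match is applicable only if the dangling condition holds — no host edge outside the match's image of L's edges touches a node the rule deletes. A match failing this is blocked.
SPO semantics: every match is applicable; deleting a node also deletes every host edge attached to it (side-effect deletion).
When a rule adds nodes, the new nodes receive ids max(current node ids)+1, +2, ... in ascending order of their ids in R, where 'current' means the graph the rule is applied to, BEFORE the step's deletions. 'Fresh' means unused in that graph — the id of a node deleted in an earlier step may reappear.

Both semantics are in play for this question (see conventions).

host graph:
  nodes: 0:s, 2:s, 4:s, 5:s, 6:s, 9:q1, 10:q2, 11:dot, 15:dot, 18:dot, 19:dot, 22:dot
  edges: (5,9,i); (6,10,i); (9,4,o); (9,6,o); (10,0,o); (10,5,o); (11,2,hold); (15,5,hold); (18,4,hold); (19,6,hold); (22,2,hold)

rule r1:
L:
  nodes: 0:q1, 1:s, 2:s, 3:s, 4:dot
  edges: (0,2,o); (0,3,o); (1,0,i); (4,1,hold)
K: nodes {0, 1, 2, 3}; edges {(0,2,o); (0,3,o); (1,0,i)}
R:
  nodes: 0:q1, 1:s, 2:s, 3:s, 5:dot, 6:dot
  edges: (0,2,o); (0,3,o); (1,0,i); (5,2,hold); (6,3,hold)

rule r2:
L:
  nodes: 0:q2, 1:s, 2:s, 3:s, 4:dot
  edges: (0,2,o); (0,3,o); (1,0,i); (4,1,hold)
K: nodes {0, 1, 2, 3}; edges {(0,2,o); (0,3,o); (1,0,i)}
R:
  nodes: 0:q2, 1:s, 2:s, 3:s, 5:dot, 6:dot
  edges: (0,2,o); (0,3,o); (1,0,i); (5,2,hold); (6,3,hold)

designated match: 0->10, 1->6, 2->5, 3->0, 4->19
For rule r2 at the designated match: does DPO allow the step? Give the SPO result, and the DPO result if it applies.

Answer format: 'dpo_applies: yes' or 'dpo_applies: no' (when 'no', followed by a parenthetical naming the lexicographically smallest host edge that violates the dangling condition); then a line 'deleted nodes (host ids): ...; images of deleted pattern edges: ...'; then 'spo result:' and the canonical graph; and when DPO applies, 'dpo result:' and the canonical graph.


dpo_applies: yes
deleted nodes (host ids): 19; images of deleted pattern edges: (19,6,hold)
spo result:
nodes: 0:s, 2:s, 4:s, 5:s, 6:s, 9:q1, 10:q2, 11:dot, 15:dot, 18:dot, 22:dot, 23:dot, 24:dot
edges: (5,9,i); (6,10,i); (9,4,o); (9,6,o); (10,0,o); (10,5,o); (11,2,hold); (15,5,hold); (18,4,hold); (22,2,hold); (23,5,hold); (24,0,hold)
dpo result:
nodes: 0:s, 2:s, 4:s, 5:s, 6:s, 9:q1, 10:q2, 11:dot, 15:dot, 18:dot, 22:dot, 23:dot, 24:dot
edges: (5,9,i); (6,10,i); (9,4,o); (9,6,o); (10,0,o); (10,5,o); (11,2,hold); (15,5,hold); (18,4,hold); (22,2,hold); (23,5,hold); (24,0,hold)


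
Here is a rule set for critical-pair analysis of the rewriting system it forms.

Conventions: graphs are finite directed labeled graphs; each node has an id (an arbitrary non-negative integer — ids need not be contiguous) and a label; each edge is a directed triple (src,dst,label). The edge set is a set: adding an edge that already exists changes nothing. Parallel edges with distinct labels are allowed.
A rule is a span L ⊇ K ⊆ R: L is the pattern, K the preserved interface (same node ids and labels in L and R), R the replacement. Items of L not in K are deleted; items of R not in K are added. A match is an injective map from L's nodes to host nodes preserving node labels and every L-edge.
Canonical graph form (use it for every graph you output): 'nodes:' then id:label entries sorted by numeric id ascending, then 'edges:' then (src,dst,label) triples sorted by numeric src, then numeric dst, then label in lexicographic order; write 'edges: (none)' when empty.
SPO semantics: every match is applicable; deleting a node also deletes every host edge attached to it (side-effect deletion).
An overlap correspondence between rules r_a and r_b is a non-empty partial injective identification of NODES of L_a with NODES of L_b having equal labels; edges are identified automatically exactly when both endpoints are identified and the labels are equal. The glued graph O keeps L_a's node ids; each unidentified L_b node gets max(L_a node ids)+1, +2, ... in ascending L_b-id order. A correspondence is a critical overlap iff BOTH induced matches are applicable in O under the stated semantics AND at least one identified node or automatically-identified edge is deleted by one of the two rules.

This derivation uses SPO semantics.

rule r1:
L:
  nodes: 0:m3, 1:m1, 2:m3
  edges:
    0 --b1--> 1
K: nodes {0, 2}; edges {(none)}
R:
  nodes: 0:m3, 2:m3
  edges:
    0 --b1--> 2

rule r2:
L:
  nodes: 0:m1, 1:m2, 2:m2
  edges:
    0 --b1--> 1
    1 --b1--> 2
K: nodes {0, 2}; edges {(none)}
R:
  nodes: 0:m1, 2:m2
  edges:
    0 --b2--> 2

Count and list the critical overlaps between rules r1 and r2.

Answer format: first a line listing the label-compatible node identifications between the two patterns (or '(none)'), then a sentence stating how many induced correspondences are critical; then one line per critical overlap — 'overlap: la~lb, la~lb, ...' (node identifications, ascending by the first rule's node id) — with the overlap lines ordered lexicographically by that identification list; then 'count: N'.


label-compatible node identifications between L(r1) and L(r2): 1~0
1 of the induced correspondences is a critical overlap of r1 and r2.
overlap: 1~0
count: 1


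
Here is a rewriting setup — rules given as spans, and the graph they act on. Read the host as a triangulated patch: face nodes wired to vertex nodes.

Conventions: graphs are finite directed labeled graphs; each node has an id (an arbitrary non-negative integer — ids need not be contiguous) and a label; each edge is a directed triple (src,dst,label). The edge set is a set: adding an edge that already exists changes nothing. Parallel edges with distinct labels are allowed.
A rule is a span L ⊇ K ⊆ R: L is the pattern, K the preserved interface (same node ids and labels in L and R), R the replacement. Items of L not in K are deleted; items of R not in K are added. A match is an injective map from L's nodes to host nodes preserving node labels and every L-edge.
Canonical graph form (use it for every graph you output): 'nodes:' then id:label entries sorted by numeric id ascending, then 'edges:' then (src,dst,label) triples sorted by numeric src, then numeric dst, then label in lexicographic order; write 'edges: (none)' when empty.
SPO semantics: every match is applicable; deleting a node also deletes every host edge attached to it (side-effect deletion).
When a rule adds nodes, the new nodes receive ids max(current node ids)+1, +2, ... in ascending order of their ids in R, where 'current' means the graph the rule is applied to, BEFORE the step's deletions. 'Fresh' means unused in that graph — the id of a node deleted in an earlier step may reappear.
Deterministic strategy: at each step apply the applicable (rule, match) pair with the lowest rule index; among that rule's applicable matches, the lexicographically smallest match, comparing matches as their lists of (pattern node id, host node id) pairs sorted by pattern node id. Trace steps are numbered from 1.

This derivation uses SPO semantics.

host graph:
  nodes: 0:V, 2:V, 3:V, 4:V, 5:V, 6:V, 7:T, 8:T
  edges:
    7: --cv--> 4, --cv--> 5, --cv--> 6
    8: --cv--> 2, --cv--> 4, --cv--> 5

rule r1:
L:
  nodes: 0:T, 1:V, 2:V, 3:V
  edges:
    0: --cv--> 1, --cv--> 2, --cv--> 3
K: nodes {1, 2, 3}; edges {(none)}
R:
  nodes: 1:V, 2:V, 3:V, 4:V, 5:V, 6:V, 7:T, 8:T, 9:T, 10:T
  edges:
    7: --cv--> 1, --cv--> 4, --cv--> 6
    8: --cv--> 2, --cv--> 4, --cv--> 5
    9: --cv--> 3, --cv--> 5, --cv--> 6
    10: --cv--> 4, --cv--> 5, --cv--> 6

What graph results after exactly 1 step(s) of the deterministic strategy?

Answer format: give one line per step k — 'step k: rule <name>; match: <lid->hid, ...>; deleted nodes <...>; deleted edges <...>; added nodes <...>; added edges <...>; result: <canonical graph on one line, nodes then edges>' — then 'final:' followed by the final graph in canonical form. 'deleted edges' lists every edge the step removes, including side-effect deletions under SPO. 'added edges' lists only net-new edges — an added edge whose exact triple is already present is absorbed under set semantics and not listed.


step 1: rule r1; match: 0->7, 1->4, 2->5, 3->6; deleted nodes 7; deleted edges (7,4,cv); (7,5,cv); (7,6,cv); added nodes 9, 10, 11, 12, 13, 14, 15; added edges (12,4,cv); (12,9,cv); (12,11,cv); (13,5,cv); (13,9,cv); (13,10,cv); (14,6,cv); (14,10,cv); (14,11,cv); (15,9,cv); (15,10,cv); (15,11,cv); result: nodes: 0:V, 2:V, 3:V, 4:V, 5:V, 6:V, 8:T, 9:V, 10:V, 11:V, 12:T, 13:T, 14:T, 15:T edges: (8,2,cv); (8,4,cv); (8,5,cv); (12,4,cv); (12,9,cv); (12,11,cv); (13,5,cv); (13,9,cv); (13,10,cv); (14,6,cv); (14,10,cv); (14,11,cv); (15,9,cv); (15,10,cv); (15,11,cv)
final:
nodes: 0:V, 2:V, 3:V, 4:V, 5:V, 6:V, 8:T, 9:V, 10:V, 11:V, 12:T, 13:T, 14:T, 15:T
edges: (8,2,cv); (8,4,cv); (8,5,cv); (12,4,cv); (12,9,cv); (12,11,cv); (13,5,cv); (13,9,cv); (13,10,cv); (14,6,cv); (14,10,cv); (14,11,cv); (15,9,cv); (15,10,cv); (15,11,cv)


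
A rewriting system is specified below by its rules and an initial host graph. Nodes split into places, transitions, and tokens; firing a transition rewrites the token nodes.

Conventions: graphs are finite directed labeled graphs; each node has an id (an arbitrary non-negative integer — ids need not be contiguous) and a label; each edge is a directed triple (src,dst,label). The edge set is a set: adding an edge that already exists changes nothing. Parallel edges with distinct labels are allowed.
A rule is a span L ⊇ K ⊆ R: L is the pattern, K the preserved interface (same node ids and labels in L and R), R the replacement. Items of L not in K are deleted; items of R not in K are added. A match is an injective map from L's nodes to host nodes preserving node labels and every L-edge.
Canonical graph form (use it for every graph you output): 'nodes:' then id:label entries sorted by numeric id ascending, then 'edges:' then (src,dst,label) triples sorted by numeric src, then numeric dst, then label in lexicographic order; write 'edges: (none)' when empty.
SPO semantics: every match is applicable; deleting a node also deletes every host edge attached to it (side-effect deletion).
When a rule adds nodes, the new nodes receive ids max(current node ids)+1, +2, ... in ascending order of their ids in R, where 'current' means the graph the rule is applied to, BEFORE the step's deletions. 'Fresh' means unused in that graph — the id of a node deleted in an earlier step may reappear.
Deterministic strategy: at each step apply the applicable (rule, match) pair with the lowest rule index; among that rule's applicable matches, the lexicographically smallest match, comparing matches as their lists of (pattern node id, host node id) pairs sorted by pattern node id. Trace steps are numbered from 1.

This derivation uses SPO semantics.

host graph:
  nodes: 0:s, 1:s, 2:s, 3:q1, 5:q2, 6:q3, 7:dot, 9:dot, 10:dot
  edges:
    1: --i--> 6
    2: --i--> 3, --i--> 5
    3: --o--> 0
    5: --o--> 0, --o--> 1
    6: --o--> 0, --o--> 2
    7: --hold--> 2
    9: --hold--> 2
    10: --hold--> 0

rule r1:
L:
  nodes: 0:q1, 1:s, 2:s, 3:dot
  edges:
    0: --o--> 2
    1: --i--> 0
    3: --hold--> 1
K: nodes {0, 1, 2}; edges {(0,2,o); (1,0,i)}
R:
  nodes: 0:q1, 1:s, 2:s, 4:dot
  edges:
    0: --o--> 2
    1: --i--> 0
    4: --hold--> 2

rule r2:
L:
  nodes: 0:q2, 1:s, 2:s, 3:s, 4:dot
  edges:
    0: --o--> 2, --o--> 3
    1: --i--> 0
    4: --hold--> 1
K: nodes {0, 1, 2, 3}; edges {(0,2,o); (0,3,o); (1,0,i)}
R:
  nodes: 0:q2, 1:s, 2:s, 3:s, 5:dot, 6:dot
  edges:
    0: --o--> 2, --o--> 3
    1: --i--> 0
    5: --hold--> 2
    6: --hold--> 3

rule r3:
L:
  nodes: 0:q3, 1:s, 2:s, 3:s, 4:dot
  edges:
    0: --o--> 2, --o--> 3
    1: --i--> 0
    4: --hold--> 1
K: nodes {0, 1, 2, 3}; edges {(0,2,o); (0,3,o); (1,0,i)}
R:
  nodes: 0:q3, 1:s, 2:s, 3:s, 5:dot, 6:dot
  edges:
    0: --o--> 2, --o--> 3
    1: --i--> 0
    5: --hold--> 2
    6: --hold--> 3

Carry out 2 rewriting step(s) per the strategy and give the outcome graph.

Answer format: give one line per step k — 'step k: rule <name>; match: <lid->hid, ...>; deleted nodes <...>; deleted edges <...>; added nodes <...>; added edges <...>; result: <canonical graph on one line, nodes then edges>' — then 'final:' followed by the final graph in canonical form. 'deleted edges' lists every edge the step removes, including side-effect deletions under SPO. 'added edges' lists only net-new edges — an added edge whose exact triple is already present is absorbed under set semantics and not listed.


step 1: rule r1; match: 0->3, 1->2, 2->0, 3->7; deleted nodes 7; deleted edges (7,2,hold); added nodes 11; added edges (11,0,hold); result: nodes: 0:s, 1:s, 2:s, 3:q1, 5:q2, 6:q3, 9:dot, 10:dot, 11:dot edges: (1,6,i); (2,3,i); (2,5,i); (3,0,o); (5,0,o); (5,1,o); (6,0,o); (6,2,o); (9,2,hold); (10,0,hold); (11,0,hold)
step 2: rule r1; match: 0->3, 1->2, 2->0, 3->9; deleted nodes 9; deleted edges (9,2,hold); added nodes 12; added edges (12,0,hold); result: nodes: 0:s, 1:s, 2:s, 3:q1, 5:q2, 6:q3, 10:dot, 11:dot, 12:dot edges: (1,6,i); (2,3,i); (2,5,i); (3,0,o); (5,0,o); (5,1,o); (6,0,o); (6,2,o); (10,0,hold); (11,0,hold); (12,0,hold)
final:
nodes: 0:s, 1:s, 2:s, 3:q1, 5:q2, 6:q3, 10:dot, 11:dot, 12:dot
edges: (1,6,i); (2,3,i); (2,5,i); (3,0,o); (5,0,o); (5,1,o); (6,0,o); (6,2,o); (10,0,hold); (11,0,hold); (12,0,hold)


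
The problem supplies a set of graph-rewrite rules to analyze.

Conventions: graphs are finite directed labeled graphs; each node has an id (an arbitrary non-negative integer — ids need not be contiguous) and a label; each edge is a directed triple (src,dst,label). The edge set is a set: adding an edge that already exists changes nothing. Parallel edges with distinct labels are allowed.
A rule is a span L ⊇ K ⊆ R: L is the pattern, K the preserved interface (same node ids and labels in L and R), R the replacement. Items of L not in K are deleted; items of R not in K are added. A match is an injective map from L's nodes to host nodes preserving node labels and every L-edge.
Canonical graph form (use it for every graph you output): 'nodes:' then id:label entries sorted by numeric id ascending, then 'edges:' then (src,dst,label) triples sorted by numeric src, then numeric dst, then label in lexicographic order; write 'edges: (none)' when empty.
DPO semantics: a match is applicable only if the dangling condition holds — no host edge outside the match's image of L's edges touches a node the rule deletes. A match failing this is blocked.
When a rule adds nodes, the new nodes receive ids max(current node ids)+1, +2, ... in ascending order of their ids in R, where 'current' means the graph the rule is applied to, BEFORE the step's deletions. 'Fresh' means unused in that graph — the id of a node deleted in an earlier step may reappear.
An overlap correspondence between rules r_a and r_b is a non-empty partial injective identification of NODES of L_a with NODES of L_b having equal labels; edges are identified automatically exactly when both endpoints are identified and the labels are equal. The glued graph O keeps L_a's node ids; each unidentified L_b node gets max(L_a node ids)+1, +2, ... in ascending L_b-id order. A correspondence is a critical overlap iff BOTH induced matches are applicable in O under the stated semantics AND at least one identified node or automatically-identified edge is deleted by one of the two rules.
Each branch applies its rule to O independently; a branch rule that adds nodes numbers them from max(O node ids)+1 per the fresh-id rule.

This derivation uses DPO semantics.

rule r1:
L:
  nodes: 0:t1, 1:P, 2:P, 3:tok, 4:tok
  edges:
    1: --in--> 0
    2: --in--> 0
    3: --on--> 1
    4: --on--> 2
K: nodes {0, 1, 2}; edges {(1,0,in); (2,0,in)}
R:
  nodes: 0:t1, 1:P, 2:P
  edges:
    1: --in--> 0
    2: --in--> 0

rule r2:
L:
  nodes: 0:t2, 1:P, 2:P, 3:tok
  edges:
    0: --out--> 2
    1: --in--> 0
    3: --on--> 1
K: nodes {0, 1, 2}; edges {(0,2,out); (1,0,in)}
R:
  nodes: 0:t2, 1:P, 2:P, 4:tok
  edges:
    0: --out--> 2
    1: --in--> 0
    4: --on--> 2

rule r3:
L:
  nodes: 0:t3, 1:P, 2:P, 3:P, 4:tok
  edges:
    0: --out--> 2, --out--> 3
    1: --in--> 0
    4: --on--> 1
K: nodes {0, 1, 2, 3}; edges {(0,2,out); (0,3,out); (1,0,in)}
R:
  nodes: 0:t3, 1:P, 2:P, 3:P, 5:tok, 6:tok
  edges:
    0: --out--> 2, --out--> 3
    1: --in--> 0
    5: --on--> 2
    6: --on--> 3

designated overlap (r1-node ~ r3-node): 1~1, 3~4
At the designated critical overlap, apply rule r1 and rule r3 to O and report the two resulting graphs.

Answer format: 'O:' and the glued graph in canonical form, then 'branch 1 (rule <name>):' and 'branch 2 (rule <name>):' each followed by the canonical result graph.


O:
nodes: 0:t1, 1:P, 2:P, 3:tok, 4:tok, 5:t3, 6:P, 7:P
edges: (1,0,in); (1,5,in); (2,0,in); (3,1,on); (4,2,on); (5,6,out); (5,7,out)
branch 1 (rule r1):
nodes: 0:t1, 1:P, 2:P, 5:t3, 6:P, 7:P
edges: (1,0,in); (1,5,in); (2,0,in); (5,6,out); (5,7,out)
branch 2 (rule r3):
nodes: 0:t1, 1:P, 2:P, 4:tok, 5:t3, 6:P, 7:P, 8:tok, 9:tok
edges: (1,0,in); (1,5,in); (2,0,in); (4,2,on); (5,6,out); (5,7,out); (8,6,on); (9,7,on)


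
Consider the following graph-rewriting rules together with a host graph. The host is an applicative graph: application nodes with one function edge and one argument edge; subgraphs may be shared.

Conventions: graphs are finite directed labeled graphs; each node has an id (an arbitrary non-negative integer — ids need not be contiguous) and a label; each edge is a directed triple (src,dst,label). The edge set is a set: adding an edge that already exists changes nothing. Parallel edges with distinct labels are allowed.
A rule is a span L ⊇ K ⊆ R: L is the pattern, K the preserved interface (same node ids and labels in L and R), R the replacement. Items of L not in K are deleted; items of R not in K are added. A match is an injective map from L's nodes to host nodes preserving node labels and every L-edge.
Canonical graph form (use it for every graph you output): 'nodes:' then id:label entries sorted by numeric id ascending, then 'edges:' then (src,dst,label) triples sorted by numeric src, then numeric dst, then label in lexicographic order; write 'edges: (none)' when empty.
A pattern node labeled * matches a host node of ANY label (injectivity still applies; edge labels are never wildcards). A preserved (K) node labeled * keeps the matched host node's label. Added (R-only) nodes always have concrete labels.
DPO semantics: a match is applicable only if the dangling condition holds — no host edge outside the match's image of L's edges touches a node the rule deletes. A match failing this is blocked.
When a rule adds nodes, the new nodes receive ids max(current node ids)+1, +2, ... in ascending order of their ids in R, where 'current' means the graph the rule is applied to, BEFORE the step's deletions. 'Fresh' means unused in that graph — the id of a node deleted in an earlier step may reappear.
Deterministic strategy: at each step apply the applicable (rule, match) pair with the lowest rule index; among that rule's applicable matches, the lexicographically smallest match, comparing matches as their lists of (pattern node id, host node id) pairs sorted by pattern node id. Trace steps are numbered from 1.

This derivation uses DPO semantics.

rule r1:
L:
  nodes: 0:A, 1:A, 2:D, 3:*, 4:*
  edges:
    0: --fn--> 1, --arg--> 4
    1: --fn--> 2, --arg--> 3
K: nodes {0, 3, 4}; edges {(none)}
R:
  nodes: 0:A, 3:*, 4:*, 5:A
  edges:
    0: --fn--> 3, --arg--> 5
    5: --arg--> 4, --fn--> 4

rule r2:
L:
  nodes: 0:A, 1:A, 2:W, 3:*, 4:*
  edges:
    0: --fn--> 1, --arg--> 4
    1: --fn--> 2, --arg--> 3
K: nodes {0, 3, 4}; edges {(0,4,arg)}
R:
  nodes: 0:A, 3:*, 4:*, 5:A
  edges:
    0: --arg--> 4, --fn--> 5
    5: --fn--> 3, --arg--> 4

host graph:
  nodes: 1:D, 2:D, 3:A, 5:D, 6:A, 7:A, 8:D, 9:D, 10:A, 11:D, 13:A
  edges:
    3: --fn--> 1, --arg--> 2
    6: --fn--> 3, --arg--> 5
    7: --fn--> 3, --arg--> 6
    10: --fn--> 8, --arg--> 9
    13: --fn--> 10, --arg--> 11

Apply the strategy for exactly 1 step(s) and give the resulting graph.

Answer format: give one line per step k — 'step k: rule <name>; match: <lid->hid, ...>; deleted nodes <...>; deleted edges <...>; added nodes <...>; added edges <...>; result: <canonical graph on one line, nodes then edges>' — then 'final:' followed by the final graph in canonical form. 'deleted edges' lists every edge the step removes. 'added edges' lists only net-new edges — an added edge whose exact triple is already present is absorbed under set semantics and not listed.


step 1: rule r1; match: 0->13, 1->10, 2->8, 3->9, 4->11; deleted nodes 8, 10; deleted edges (10,8,fn); (10,9,arg); (13,10,fn); (13,11,arg); added nodes 14; added edges (13,9,fn); (13,14,arg); (14,11,arg); (14,11,fn); result: nodes: 1:D, 2:D, 3:A, 5:D, 6:A, 7:A, 9:D, 11:D, 13:A, 14:A edges: (3,1,fn); (3,2,arg); (6,3,fn); (6,5,arg); (7,3,fn); (7,6,arg); (13,9,fn); (13,14,arg); (14,11,arg); (14,11,fn)
final:
nodes: 1:D, 2:D, 3:A, 5:D, 6:A, 7:A, 9:D, 11:D, 13:A, 14:A
edges: (3,1,fn); (3,2,arg); (6,3,fn); (6,5,arg); (7,3,fn); (7,6,arg); (13,9,fn); (13,14,arg); (14,11,arg); (14,11,fn)


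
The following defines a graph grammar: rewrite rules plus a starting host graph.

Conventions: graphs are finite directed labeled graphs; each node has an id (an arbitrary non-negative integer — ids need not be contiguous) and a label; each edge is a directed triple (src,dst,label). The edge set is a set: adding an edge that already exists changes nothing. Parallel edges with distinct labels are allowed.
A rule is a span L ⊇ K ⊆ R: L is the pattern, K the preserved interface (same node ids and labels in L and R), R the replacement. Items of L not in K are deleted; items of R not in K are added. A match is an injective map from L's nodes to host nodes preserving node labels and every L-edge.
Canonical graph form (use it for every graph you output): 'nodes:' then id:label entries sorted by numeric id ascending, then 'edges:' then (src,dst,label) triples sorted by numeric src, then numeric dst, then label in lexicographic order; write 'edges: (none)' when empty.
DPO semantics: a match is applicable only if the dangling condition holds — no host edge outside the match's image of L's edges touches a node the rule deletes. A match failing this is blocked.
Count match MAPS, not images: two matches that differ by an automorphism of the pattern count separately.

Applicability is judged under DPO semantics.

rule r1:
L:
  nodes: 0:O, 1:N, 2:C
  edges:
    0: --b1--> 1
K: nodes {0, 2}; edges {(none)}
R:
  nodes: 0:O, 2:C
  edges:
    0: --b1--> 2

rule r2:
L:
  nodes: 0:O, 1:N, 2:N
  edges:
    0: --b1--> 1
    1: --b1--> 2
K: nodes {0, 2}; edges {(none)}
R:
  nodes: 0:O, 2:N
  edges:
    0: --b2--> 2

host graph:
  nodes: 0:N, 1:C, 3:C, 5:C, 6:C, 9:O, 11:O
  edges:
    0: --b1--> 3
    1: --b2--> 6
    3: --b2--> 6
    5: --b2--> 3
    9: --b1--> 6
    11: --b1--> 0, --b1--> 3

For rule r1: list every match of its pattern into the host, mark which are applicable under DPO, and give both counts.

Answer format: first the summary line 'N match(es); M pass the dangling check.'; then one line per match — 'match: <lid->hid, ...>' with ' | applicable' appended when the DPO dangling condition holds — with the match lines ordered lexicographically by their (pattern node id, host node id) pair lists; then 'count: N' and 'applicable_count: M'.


4 match(es); 0 pass the dangling check.
match: 0->11, 1->0, 2->1
match: 0->11, 1->0, 2->3
match: 0->11, 1->0, 2->5
match: 0->11, 1->0, 2->6
count: 4
applicable_count: 0


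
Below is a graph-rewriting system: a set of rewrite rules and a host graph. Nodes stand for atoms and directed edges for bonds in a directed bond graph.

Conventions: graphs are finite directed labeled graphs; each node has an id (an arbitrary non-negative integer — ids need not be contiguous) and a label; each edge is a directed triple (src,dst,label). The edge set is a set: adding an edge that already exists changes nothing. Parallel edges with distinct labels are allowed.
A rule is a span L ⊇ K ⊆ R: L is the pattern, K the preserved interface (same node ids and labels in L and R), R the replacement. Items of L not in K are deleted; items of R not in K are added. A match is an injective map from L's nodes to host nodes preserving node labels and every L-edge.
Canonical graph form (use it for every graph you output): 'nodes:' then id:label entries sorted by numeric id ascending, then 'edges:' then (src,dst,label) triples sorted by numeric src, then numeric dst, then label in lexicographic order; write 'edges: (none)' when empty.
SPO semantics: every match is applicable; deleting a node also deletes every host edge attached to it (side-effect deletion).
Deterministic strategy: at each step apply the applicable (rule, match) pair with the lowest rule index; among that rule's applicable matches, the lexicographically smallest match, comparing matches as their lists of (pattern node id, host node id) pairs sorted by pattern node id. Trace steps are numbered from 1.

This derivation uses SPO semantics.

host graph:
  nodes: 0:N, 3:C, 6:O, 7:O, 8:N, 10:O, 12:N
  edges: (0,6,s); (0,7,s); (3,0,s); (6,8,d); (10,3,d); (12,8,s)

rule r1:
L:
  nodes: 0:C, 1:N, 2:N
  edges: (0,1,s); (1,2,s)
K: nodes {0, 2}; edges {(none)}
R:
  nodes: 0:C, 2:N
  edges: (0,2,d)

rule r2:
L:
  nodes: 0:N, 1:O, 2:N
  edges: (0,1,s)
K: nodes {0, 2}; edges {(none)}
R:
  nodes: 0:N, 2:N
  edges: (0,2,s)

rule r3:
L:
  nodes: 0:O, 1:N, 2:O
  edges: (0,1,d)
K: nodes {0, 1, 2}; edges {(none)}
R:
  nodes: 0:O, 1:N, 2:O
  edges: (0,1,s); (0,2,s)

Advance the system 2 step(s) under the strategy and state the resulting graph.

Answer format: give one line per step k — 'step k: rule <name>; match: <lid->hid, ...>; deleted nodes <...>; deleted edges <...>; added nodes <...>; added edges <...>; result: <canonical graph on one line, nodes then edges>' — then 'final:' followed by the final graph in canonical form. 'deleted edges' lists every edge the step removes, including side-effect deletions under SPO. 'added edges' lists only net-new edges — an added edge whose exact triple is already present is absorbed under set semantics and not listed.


step 1: rule r2; match: 0->0, 1->6, 2->8; deleted nodes 6; deleted edges (0,6,s); (6,8,d); added nodes (none); added edges (0,8,s); result: nodes: 0:N, 3:C, 7:O, 8:N, 10:O, 12:N edges: (0,7,s); (0,8,s); (3,0,s); (10,3,d); (12,8,s)
step 2: rule r1; match: 0->3, 1->0, 2->8; deleted nodes 0; deleted edges (0,7,s); (0,8,s); (3,0,s); added nodes (none); added edges (3,8,d); result: nodes: 3:C, 7:O, 8:N, 10:O, 12:N edges: (3,8,d); (10,3,d); (12,8,s)
final:
nodes: 3:C, 7:O, 8:N, 10:O, 12:N
edges: (3,8,d); (10,3,d); (12,8,s)


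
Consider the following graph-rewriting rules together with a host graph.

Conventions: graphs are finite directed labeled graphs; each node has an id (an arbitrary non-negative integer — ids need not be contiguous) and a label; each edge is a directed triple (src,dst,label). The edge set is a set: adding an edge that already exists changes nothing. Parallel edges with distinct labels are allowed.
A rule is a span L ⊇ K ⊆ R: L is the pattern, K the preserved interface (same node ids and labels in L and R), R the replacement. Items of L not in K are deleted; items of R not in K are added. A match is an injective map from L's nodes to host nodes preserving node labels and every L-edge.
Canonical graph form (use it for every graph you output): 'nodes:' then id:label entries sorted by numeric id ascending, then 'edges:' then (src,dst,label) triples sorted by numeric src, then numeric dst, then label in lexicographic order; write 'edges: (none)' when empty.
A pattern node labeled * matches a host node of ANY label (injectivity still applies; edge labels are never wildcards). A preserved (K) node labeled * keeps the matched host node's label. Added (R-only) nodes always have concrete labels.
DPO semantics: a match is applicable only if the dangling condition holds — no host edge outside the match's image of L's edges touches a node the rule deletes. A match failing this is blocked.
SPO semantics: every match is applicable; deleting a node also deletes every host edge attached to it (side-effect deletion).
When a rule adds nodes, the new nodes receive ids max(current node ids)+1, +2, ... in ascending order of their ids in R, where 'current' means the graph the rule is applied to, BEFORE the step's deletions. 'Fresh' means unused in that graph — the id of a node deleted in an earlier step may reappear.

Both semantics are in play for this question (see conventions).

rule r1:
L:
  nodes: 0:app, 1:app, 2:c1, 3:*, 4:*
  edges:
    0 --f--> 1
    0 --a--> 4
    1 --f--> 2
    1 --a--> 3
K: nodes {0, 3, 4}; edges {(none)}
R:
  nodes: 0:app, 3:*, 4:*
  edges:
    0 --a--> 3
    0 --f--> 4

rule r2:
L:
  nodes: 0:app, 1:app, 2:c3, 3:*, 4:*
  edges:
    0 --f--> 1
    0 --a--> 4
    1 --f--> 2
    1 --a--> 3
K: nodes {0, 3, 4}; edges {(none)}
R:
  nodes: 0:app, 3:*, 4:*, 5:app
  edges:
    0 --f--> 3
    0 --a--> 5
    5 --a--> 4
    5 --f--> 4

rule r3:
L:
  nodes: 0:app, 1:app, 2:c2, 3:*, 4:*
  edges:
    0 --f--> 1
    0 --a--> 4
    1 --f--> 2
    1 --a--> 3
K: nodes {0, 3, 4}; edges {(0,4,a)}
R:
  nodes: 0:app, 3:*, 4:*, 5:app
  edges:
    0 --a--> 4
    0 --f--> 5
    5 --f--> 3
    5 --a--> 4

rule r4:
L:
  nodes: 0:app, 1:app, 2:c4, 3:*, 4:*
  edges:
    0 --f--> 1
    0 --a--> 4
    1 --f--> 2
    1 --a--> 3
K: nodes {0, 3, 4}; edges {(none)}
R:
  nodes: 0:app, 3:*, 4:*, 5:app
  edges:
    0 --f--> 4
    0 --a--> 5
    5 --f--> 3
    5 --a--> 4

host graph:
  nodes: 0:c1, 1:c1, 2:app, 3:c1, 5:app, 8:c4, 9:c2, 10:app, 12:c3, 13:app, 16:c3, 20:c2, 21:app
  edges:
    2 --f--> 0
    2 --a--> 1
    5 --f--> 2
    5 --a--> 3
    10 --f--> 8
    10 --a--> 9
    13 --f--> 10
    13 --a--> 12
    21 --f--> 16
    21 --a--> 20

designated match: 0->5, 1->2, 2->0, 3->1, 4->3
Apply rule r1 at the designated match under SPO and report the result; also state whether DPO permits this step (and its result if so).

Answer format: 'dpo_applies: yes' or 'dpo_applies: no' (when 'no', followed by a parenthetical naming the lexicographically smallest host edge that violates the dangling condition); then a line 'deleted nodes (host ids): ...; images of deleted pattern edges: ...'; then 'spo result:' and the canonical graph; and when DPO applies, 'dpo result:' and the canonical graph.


dpo_applies: yes
deleted nodes (host ids): 0, 2; images of deleted pattern edges: (2,0,f); (2,1,a); (5,2,f); (5,3,a)
spo result:
nodes: 1:c1, 3:c1, 5:app, 8:c4, 9:c2, 10:app, 12:c3, 13:app, 16:c3, 20:c2, 21:app
edges: (5,1,a); (5,3,f); (10,8,f); (10,9,a); (13,10,f); (13,12,a); (21,16,f); (21,20,a)
dpo result:
nodes: 1:c1, 3:c1, 5:app, 8:c4, 9:c2, 10:app, 12:c3, 13:app, 16:c3, 20:c2, 21:app
edges: (5,1,a); (5,3,f); (10,8,f); (10,9,a); (13,10,f); (13,12,a); (21,16,f); (21,20,a)


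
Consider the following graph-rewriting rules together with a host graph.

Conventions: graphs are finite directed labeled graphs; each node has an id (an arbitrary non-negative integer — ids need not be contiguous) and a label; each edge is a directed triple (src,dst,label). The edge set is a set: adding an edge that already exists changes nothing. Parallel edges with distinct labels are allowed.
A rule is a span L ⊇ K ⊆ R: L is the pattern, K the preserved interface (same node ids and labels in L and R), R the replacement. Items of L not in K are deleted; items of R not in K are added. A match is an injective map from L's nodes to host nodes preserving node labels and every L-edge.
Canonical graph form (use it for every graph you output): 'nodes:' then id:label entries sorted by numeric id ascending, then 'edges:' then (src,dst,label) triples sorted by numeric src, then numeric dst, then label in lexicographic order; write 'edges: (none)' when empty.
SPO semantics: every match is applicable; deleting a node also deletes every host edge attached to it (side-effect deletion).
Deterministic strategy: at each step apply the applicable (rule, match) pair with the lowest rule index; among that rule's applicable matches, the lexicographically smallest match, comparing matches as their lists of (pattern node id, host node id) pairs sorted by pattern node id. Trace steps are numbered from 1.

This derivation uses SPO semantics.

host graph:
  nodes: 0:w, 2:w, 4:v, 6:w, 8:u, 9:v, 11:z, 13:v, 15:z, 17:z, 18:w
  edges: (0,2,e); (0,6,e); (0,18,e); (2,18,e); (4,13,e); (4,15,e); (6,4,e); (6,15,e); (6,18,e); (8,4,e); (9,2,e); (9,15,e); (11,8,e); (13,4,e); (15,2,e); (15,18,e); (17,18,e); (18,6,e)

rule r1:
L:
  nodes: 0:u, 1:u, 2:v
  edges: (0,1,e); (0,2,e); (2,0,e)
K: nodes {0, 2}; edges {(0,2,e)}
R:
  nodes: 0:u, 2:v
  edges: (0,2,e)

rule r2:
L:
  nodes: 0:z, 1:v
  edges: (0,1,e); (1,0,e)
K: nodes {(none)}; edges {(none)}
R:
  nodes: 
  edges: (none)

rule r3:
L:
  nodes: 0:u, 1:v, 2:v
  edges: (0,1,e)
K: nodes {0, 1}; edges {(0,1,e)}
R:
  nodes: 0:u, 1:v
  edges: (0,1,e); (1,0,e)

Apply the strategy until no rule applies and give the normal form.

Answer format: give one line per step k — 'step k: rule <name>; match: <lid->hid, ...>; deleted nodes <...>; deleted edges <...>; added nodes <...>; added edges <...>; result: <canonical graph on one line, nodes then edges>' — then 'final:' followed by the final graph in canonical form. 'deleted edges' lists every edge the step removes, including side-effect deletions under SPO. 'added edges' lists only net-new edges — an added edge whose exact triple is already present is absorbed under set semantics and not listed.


step 1: rule r3; match: 0->8, 1->4, 2->9; deleted nodes 9; deleted edges (9,2,e); (9,15,e); added nodes (none); added edges (4,8,e); result: nodes: 0:w, 2:w, 4:v, 6:w, 8:u, 11:z, 13:v, 15:z, 17:z, 18:w edges: (0,2,e); (0,6,e); (0,18,e); (2,18,e); (4,8,e); (4,13,e); (4,15,e); (6,4,e); (6,15,e); (6,18,e); (8,4,e); (11,8,e); (13,4,e); (15,2,e); (15,18,e); (17,18,e); (18,6,e)
step 2: rule r3; match: 0->8, 1->4, 2->13; deleted nodes 13; deleted edges (4,13,e); (13,4,e); added nodes (none); added edges (none); result: nodes: 0:w, 2:w, 4:v, 6:w, 8:u, 11:z, 15:z, 17:z, 18:w edges: (0,2,e); (0,6,e); (0,18,e); (2,18,e); (4,8,e); (4,15,e); (6,4,e); (6,15,e); (6,18,e); (8,4,e); (11,8,e); (15,2,e); (15,18,e); (17,18,e); (18,6,e)
final:
nodes: 0:w, 2:w, 4:v, 6:w, 8:u, 11:z, 15:z, 17:z, 18:w
edges: (0,2,e); (0,6,e); (0,18,e); (2,18,e); (4,8,e); (4,15,e); (6,4,e); (6,15,e); (6,18,e); (8,4,e); (11,8,e); (15,2,e); (15,18,e); (17,18,e); (18,6,e)


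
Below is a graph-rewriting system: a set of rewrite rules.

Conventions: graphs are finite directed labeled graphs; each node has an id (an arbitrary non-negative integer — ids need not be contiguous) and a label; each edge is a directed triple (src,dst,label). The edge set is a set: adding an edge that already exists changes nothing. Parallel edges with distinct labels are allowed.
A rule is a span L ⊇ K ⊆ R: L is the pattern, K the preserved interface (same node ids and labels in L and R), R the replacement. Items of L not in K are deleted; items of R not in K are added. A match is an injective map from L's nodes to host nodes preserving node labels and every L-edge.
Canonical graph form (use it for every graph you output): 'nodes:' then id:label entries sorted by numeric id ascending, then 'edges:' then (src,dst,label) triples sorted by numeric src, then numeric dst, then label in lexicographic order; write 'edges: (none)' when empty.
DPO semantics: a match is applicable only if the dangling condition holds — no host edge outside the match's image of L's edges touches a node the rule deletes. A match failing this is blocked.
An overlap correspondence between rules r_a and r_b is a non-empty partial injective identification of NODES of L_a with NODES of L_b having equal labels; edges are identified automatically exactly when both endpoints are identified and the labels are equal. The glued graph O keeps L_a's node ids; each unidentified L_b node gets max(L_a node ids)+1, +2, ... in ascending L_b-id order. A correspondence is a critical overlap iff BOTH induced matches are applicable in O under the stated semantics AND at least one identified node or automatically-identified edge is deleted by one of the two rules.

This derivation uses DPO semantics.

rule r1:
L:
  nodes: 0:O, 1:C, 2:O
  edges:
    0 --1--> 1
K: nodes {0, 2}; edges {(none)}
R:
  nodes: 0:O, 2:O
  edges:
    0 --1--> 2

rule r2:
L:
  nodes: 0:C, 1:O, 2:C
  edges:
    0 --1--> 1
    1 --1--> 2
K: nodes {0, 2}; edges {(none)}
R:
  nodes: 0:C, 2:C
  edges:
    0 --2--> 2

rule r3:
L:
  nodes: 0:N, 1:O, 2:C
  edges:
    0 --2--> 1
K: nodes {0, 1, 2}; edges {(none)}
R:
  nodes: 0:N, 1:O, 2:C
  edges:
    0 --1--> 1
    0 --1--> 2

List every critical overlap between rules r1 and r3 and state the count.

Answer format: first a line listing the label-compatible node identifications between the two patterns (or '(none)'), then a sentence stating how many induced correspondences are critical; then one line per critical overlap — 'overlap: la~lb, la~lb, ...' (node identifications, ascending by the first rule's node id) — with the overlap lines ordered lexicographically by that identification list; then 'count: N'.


label-compatible node identifications between L(r1) and L(r3): 0~1, 1~2, 2~1
3 of the induced correspondences are critical overlaps of r1 and r3.
overlap: 0~1, 1~2
overlap: 1~2
overlap: 1~2, 2~1
count: 3


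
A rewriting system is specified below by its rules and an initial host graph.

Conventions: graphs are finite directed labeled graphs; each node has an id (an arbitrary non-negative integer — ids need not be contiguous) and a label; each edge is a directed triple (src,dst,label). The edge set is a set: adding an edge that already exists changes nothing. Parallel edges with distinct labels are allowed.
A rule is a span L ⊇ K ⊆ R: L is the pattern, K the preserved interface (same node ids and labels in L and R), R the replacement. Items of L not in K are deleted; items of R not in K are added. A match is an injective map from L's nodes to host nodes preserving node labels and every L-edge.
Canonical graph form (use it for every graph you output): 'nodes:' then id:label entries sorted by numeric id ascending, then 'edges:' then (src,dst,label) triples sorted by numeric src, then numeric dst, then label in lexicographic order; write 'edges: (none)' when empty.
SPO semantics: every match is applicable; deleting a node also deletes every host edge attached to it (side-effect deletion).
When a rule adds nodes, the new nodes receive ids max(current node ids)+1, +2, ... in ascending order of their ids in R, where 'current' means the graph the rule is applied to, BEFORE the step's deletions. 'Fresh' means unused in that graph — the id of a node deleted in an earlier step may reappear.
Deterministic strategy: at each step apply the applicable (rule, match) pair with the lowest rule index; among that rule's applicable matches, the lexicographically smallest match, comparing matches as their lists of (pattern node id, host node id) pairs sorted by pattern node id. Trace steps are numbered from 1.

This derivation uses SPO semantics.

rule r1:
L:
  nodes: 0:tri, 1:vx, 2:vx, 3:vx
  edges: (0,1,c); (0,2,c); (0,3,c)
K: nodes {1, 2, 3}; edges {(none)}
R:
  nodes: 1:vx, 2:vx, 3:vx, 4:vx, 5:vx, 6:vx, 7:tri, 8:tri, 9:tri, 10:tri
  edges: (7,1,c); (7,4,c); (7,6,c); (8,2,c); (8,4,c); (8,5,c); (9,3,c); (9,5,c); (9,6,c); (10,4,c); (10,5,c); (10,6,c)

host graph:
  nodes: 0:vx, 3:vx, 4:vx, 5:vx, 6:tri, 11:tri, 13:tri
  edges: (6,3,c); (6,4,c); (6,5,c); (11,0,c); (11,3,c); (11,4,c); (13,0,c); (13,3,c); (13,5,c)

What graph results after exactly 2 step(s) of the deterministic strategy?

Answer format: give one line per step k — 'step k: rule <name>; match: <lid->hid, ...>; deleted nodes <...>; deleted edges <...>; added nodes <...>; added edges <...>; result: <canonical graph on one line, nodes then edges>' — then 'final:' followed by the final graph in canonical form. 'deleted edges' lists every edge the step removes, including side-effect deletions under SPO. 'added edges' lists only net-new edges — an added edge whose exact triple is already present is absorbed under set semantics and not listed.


step 1: rule r1; match: 0->6, 1->3, 2->4, 3->5; deleted nodes 6; deleted edges (6,3,c); (6,4,c); (6,5,c); added nodes 14, 15, 16, 17, 18, 19, 20; added edges (17,3,c); (17,14,c); (17,16,c); (18,4,c); (18,14,c); (18,15,c); (19,5,c); (19,15,c); (19,16,c); (20,14,c); (20,15,c); (20,16,c); result: nodes: 0:vx, 3:vx, 4:vx, 5:vx, 11:tri, 13:tri, 14:vx, 15:vx, 16:vx, 17:tri, 18:tri, 19:tri, 20:tri edges: (11,0,c); (11,3,c); (11,4,c); (13,0,c); (13,3,c); (13,5,c); (17,3,c); (17,14,c); (17,16,c); (18,4,c); (18,14,c); (18,15,c); (19,5,c); (19,15,c); (19,16,c); (20,14,c); (20,15,c); (20,16,c)
step 2: rule r1; match: 0->11, 1->0, 2->3, 3->4; deleted nodes 11; deleted edges (11,0,c); (11,3,c); (11,4,c); added nodes 21, 22, 23, 24, 25, 26, 27; added edges (24,0,c); (24,21,c); (24,23,c); (25,3,c); (25,21,c); (25,22,c); (26,4,c); (26,22,c); (26,23,c); (27,21,c); (27,22,c); (27,23,c); result: nodes: 0:vx, 3:vx, 4:vx, 5:vx, 13:tri, 14:vx, 15:vx, 16:vx, 17:tri, 18:tri, 19:tri, 20:tri, 21:vx, 22:vx, 23:vx, 24:tri, 25:tri, 26:tri, 27:tri edges: (13,0,c); (13,3,c); (13,5,c); (17,3,c); (17,14,c); (17,16,c); (18,4,c); (18,14,c); (18,15,c); (19,5,c); (19,15,c); (19,16,c); (20,14,c); (20,15,c); (20,16,c); (24,0,c); (24,21,c); (24,23,c); (25,3,c); (25,21,c); (25,22,c); (26,4,c); (26,22,c); (26,23,c); (27,21,c); (27,22,c); (27,23,c)
final:
nodes: 0:vx, 3:vx, 4:vx, 5:vx, 13:tri, 14:vx, 15:vx, 16:vx, 17:tri, 18:tri, 19:tri, 20:tri, 21:vx, 22:vx, 23:vx, 24:tri, 25:tri, 26:tri, 27:tri
edges: (13,0,c); (13,3,c); (13,5,c); (17,3,c); (17,14,c); (17,16,c); (18,4,c); (18,14,c); (18,15,c); (19,5,c); (19,15,c); (19,16,c); (20,14,c); (20,15,c); (20,16,c); (24,0,c); (24,21,c); (24,23,c); (25,3,c); (25,21,c); (25,22,c); (26,4,c); (26,22,c); (26,23,c); (27,21,c); (27,22,c); (27,23,c)
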